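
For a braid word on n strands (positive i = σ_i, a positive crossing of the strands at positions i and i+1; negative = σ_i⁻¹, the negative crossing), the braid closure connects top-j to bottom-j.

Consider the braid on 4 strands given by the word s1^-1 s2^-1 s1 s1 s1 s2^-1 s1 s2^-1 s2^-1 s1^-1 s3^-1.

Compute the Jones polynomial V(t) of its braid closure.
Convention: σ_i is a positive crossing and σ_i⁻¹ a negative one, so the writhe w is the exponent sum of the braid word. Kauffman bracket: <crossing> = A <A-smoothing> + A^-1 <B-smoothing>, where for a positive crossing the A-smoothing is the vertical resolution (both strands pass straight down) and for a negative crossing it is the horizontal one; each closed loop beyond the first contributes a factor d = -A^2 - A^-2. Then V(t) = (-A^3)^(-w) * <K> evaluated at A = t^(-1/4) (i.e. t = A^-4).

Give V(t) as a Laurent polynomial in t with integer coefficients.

The presented braid s1^-1 s2^-1 s1 s1 s1 s2^-1 s1 s2^-1 s2^-1 s1^-1 s3^-1 on 4 strands reduces by inverse Markov moves (closure unchanged at each step):
  Destabilize: the word has the form β·s3^-1 where s3^-1 occurs only as the final letter (β ∈ B_3); drop it and the last strand → 3 strands.
Reduced to β = s1^-1 s2^-1 s1 s1 s1 s2^-1 s1 s2^-1 s2^-1 s1^-1 on 3 strands, 10 crossings.
Compute on β:
Braid: s1^-1 s2^-1 s1 s1 s1 s2^-1 s1 s2^-1 s2^-1 s1^-1 on 3 strands, 10 crossings.
Writhe w = (#positive) - (#negative) = 4 - 6 = -2.
Computing the Kauffman bracket via state sum. There are 2^10 = 1024 states.
Each crossing splits two ways (0=vertical, 1=horizontal). The state's weight is A^(#A-smoothings - #B-smoothings) * d^(loops - 1).
Tabulate the states by total A-exponent and number of loops L (A-exp: L × count):
  A^10: L=5 ×1
  A^8: L=4 ×10
  A^6: L=3 ×38, L=5 ×7
  A^4: L=2 ×67, L=4 ×49, L=6 ×4
  A^2: L=1 ×46, L=3 ×130, L=5 ×33, L=7 ×1
  A^0: L=2 ×131, L=4 ×110, L=6 ×11
  A^-2: L=1 ×25, L=3 ×133, L=5 ×51, L=7 ×1
  A^-4: L=2 ×37, L=4 ×72, L=6 ×11
  A^-6: L=3 ×25, L=5 ×19, L=7 ×1
  A^-8: L=4 ×8, L=6 ×2
  A^-10: L=5 ×1
Each group contributes A^e * Σ count * d^(L-1):
Powers of d = -A^2 - A^-2: d^2 = A^4 + 2 + A^-4; d^3 = -A^6 - 3*A^2 - 3*A^-2 - A^-6; d^4 = A^8 + 4*A^4 + 6 + 4*A^-4 + A^-8; d^5 = -A^10 - 5*A^6 - 10*A^2 - 10*A^-2 - 5*A^-6 - A^-10; d^6 = A^12 + 6*A^8 + 15*A^4 + 20 + 15*A^-4 + 6*A^-8 + A^-12.
  A^10 * (d^4) = A^18 + 4*A^14 + 6*A^10 + 4*A^6 + A^2
  A^8 * (10*d^3) = -10*A^14 - 30*A^10 - 30*A^6 - 10*A^2
  A^6 * (38*d^2 + 7*d^4) = 7*A^14 + 66*A^10 + 118*A^6 + 66*A^2 + 7*A^-2
  A^4 * (67*d + 49*d^3 + 4*d^5) = -4*A^14 - 69*A^10 - 254*A^6 - 254*A^2 - 69*A^-2 - 4*A^-6
  A^2 * (46 + 130*d^2 + 33*d^4 + d^6) = A^14 + 39*A^10 + 277*A^6 + 524*A^2 + 277*A^-2 + 39*A^-6 + A^-10
  A^0 * (131*d + 110*d^3 + 11*d^5) = -11*A^10 - 165*A^6 - 571*A^2 - 571*A^-2 - 165*A^-6 - 11*A^-10
  A^-2 * (25 + 133*d^2 + 51*d^4 + d^6) = A^10 + 57*A^6 + 352*A^2 + 617*A^-2 + 352*A^-6 + 57*A^-10 + A^-14
  A^-4 * (37*d + 72*d^3 + 11*d^5) = -11*A^6 - 127*A^2 - 363*A^-2 - 363*A^-6 - 127*A^-10 - 11*A^-14
  A^-6 * (25*d^2 + 19*d^4 + d^6) = A^6 + 25*A^2 + 116*A^-2 + 184*A^-6 + 116*A^-10 + 25*A^-14 + A^-18
  A^-8 * (8*d^3 + 2*d^5) = -2*A^2 - 18*A^-2 - 44*A^-6 - 44*A^-10 - 18*A^-14 - 2*A^-18
  A^-10 * (d^4) = A^-2 + 4*A^-6 + 6*A^-10 + 4*A^-14 + A^-18
Summing the groups: <K> = A^18 - 2*A^14 + 2*A^10 - 3*A^6 + 4*A^2 - 3*A^-2 + 3*A^-6 - 2*A^-10 + A^-14
Normalise by the writhe: (-A^3)^(-w) = (-A^3)^(2) = A^6, so f(A) = A^6 * <K> = A^24 - 2*A^20 + 2*A^16 - 3*A^12 + 4*A^8 - 3*A^4 + 3 - 2*A^-4 + A^-8.
Substitute A = t^(-1/4), i.e. A^e → t^(-e/4): V(t) = t^2 - 2*t + 3 - 3*t^-1 + 4*t^-2 - 3*t^-3 + 2*t^-4 - 2*t^-5 + t^-6

Answer: t^2 - 2*t + 3 - 3*t^-1 + 4*t^-2 - 3*t^-3 + 2*t^-4 - 2*t^-5 + t^-6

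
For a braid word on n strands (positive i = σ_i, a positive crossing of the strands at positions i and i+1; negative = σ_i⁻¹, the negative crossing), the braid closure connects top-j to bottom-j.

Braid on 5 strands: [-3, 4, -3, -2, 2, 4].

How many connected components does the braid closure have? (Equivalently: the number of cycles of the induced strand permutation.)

Track the strand permutation on 5 strands, starting from identity.
  step 1: s3^-1 swaps positions 3,4 -> [1 2 4 3 5]
  step 2: s4 swaps positions 4,5 -> [1 2 4 5 3]
  step 3: s3^-1 swaps positions 3,4 -> [1 2 5 4 3]
  step 4: s2^-1 swaps positions 2,3 -> [1 5 2 4 3]
  step 5: s2 swaps positions 2,3 -> [1 2 5 4 3]
  step 6: s4 swaps positions 4,5 -> [1 2 5 3 4]
Final permutation (position -> original strand): [1 2 5 3 4]
Closure components = cycle count of this permutation = 3.

Answer: 3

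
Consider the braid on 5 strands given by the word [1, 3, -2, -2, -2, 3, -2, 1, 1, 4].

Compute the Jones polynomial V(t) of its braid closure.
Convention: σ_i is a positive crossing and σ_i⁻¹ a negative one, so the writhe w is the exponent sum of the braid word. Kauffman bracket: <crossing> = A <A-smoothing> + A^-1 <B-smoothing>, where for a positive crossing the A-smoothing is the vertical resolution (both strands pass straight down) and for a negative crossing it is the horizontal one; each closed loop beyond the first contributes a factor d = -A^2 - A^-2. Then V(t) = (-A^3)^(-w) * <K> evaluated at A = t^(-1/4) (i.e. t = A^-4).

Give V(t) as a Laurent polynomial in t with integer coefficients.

-t^5 + 2*t^4 - 3*t^3 + 5*t^2 - 5*t + 6 - 5*t^-1 + 3*t^-2 - 2*t^-3 + t^-4

Derivation:
The presented braid s1 s3 s2^-1 s2^-1 s2^-1 s3 s2^-1 s1 s1 s4 on 5 strands reduces by inverse Markov moves (closure unchanged at each step):
  Destabilize: the word has the form β·s4 where s4 occurs only as the final letter (β ∈ B_4); drop it and the last strand → 4 strands.
Reduced to β = s1 s3 s2^-1 s2^-1 s2^-1 s3 s2^-1 s1 s1 on 4 strands, 9 crossings.
Compute on β:
Braid: s1 s3 s2^-1 s2^-1 s2^-1 s3 s2^-1 s1 s1 on 4 strands, 9 crossings.
Writhe w = (#positive) - (#negative) = 5 - 4 = 1.
State-sum expansion of <K>. There are 2^9 = 512 states.
For each crossing: s=0 is the vertical smoothing, s=1 horizontal. Crossing k contributes A^(sign_k * (1 - 2*s_k)); loop factor d = -A^2 - A^-2.
Tabulate the states by total A-exponent and number of loops L (A-exp: L × count):
  A^9: L=6 ×1
  A^7: L=5 ×9
  A^5: L=4 ×33, L=6 ×3
  A^3: L=3 ×64, L=5 ×19, L=7 ×1
  A^1: L=2 ×68, L=4 ×52, L=6 ×6
  A^-1: L=1 ×33, L=3 ×75, L=5 ×18
  A^-3: L=2 ×51, L=4 ×32, L=6 ×1
  A^-5: L=3 ×32, L=5 ×4
  A^-7: L=4 ×9
  A^-9: L=5 ×1
Each group contributes A^e * Σ count * d^(L-1):
Powers of d = -A^2 - A^-2: d^2 = A^4 + 2 + A^-4; d^3 = -A^6 - 3*A^2 - 3*A^-2 - A^-6; d^4 = A^8 + 4*A^4 + 6 + 4*A^-4 + A^-8; d^5 = -A^10 - 5*A^6 - 10*A^2 - 10*A^-2 - 5*A^-6 - A^-10; d^6 = A^12 + 6*A^8 + 15*A^4 + 20 + 15*A^-4 + 6*A^-8 + A^-12.
  A^9 * (d^5) = -A^19 - 5*A^15 - 10*A^11 - 10*A^7 - 5*A^3 - A^-1
  A^7 * (9*d^4) = 9*A^15 + 36*A^11 + 54*A^7 + 36*A^3 + 9*A^-1
  A^5 * (33*d^3 + 3*d^5) = -3*A^15 - 48*A^11 - 129*A^7 - 129*A^3 - 48*A^-1 - 3*A^-5
  A^3 * (64*d^2 + 19*d^4 + d^6) = A^15 + 25*A^11 + 155*A^7 + 262*A^3 + 155*A^-1 + 25*A^-5 + A^-9
  A^1 * (68*d + 52*d^3 + 6*d^5) = -6*A^11 - 82*A^7 - 284*A^3 - 284*A^-1 - 82*A^-5 - 6*A^-9
  A^-1 * (33 + 75*d^2 + 18*d^4) = 18*A^7 + 147*A^3 + 291*A^-1 + 147*A^-5 + 18*A^-9
  A^-3 * (51*d + 32*d^3 + d^5) = -A^7 - 37*A^3 - 157*A^-1 - 157*A^-5 - 37*A^-9 - A^-13
  A^-5 * (32*d^2 + 4*d^4) = 4*A^3 + 48*A^-1 + 88*A^-5 + 48*A^-9 + 4*A^-13
  A^-7 * (9*d^3) = -9*A^-1 - 27*A^-5 - 27*A^-9 - 9*A^-13
  A^-9 * (d^4) = A^-1 + 4*A^-5 + 6*A^-9 + 4*A^-13 + A^-17
Summing the groups: <K> = -A^19 + 2*A^15 - 3*A^11 + 5*A^7 - 6*A^3 + 5*A^-1 - 5*A^-5 + 3*A^-9 - 2*A^-13 + A^-17
Normalise by the writhe: (-A^3)^(-w) = (-A^3)^(-1) = -A^-3, so f(A) = -A^-3 * <K> = A^16 - 2*A^12 + 3*A^8 - 5*A^4 + 6 - 5*A^-4 + 5*A^-8 - 3*A^-12 + 2*A^-16 - A^-20.
Substitute A = t^(-1/4), i.e. A^e → t^(-e/4): V(t) = -t^5 + 2*t^4 - 3*t^3 + 5*t^2 - 5*t + 6 - 5*t^-1 + 3*t^-2 - 2*t^-3 + t^-4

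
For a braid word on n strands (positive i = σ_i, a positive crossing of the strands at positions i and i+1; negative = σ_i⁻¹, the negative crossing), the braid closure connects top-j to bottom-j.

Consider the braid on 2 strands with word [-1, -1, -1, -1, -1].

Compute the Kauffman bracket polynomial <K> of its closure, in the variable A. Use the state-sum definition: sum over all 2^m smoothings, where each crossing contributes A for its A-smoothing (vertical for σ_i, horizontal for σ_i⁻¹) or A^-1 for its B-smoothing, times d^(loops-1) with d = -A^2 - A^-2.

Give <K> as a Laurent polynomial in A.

Braid: s1^-1 s1^-1 s1^-1 s1^-1 s1^-1 on 2 strands, 5 crossings.
Writhe w = (#positive) - (#negative) = 0 - 5 = -5.
Enumerate smoothing states for the bracket polynomial. There are 2^5 = 32 states.
Smooth each crossing (0=||, 1=⌣⌢); contribution A^(Σ sign_k(1-2s_k)) * d^(L-1).
  state 00000: A-exp=-5, loops=2, term = A^-5 * d^1
  state 00001: A-exp=-3, loops=1, term = A^-3 * d^0
  state 00010: A-exp=-3, loops=1, term = A^-3 * d^0
  state 00011: A-exp=-1, loops=2, term = A^-1 * d^1
  state 00100: A-exp=-3, loops=1, term = A^-3 * d^0
  state 00101: A-exp=-1, loops=2, term = A^-1 * d^1
  state 00110: A-exp=-1, loops=2, term = A^-1 * d^1
  state 00111: A-exp=+1, loops=3, term = A^1 * d^2
  state 01000: A-exp=-3, loops=1, term = A^-3 * d^0
  state 01001: A-exp=-1, loops=2, term = A^-1 * d^1
  state 01010: A-exp=-1, loops=2, term = A^-1 * d^1
  state 01011: A-exp=+1, loops=3, term = A^1 * d^2
  state 01100: A-exp=-1, loops=2, term = A^-1 * d^1
  state 01101: A-exp=+1, loops=3, term = A^1 * d^2
  state 01110: A-exp=+1, loops=3, term = A^1 * d^2
  state 01111: A-exp=+3, loops=4, term = A^3 * d^3
  state 10000: A-exp=-3, loops=1, term = A^-3 * d^0
  state 10001: A-exp=-1, loops=2, term = A^-1 * d^1
  state 10010: A-exp=-1, loops=2, term = A^-1 * d^1
  state 10011: A-exp=+1, loops=3, term = A^1 * d^2
  state 10100: A-exp=-1, loops=2, term = A^-1 * d^1
  state 10101: A-exp=+1, loops=3, term = A^1 * d^2
  state 10110: A-exp=+1, loops=3, term = A^1 * d^2
  state 10111: A-exp=+3, loops=4, term = A^3 * d^3
  state 11000: A-exp=-1, loops=2, term = A^-1 * d^1
  state 11001: A-exp=+1, loops=3, term = A^1 * d^2
  state 11010: A-exp=+1, loops=3, term = A^1 * d^2
  state 11011: A-exp=+3, loops=4, term = A^3 * d^3
  state 11100: A-exp=+1, loops=3, term = A^1 * d^2
  state 11101: A-exp=+3, loops=4, term = A^3 * d^3
  state 11110: A-exp=+3, loops=4, term = A^3 * d^3
  state 11111: A-exp=+5, loops=5, term = A^5 * d^4
Collect the terms by A-exponent (count of states per loop number):
Powers of d = -A^2 - A^-2: d^2 = A^4 + 2 + A^-4; d^3 = -A^6 - 3*A^2 - 3*A^-2 - A^-6; d^4 = A^8 + 4*A^4 + 6 + 4*A^-4 + A^-8.
  A^5 * (d^4) = A^13 + 4*A^9 + 6*A^5 + 4*A + A^-3
  A^3 * (5*d^3) = -5*A^9 - 15*A^5 - 15*A - 5*A^-3
  A^1 * (10*d^2) = 10*A^5 + 20*A + 10*A^-3
  A^-1 * (10*d) = -10*A - 10*A^-3
  A^-3 * (5) = 5*A^-3
  A^-5 * (d) = -A^-3 - A^-7
Summing the groups: <K> = A^13 - A^9 + A^5 - A - A^-7

Answer: A^13 - A^9 + A^5 - A - A^-7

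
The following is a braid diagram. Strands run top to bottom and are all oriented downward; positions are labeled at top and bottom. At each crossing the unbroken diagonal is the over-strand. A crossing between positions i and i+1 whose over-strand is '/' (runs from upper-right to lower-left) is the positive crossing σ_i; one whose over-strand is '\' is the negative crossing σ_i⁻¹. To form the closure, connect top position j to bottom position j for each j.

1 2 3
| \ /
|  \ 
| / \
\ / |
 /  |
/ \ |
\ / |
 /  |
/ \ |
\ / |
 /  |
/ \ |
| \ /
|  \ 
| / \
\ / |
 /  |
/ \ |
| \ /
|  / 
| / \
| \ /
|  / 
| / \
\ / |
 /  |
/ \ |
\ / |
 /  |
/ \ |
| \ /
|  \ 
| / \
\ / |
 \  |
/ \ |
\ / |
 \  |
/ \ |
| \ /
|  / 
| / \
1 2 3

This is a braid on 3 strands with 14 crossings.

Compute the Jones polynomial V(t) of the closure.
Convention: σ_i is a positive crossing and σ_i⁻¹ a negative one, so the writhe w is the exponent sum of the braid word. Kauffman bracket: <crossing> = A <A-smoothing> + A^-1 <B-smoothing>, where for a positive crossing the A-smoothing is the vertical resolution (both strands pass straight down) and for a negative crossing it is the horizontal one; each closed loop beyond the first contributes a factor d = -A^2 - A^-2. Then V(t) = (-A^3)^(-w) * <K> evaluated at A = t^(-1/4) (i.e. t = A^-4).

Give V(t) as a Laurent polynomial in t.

t^7 - 2*t^6 + 2*t^5 - 3*t^4 + 3*t^3 - 2*t^2 + 2*t

Derivation:
Reading the diagram top to bottom ('/'-over between positions i,i+1 = s_i, '\'-over = s_i^-1): braid word = s2^-1 s1 s1 s1 s2^-1 s1 s2 s2 s1 s1 s2^-1 s1^-1 s1^-1 s2.
The presented braid s2^-1 s1 s1 s1 s2^-1 s1 s2 s2 s1 s1 s2^-1 s1^-1 s1^-1 s2 on 3 strands reduces by inverse Markov moves (closure unchanged at each step):
  Deconjugate: the word is γ·β·γ⁻¹ with γ = s2^-1 (prefix) and γ⁻¹ = s2 (suffix); strip both.
  Deconjugate: the word is γ·β·γ⁻¹ with γ = s1 s1 (prefix) and γ⁻¹ = s1^-1 s1^-1 (suffix); strip both.
Reduced to β = s1 s2^-1 s1 s2 s2 s1 s1 s2^-1 on 3 strands, 8 crossings.
Compute on β:
Braid: s1 s2^-1 s1 s2 s2 s1 s1 s2^-1 on 3 strands, 8 crossings.
Writhe w = (#positive) - (#negative) = 6 - 2 = 4.
Enumerate smoothing states for the bracket polynomial. There are 2^8 = 256 states.
For each crossing: s=0 is the vertical smoothing, s=1 horizontal. Crossing k contributes A^(sign_k * (1 - 2*s_k)); loop factor d = -A^2 - A^-2.
Tabulate the states by total A-exponent and number of loops L (A-exp: L × count):
  A^8: L=3 ×1
  A^6: L=2 ×6, L=4 ×2
  A^4: L=1 ×11, L=3 ×16, L=5 ×1
  A^2: L=2 ×47, L=4 ×9
  A^0: L=1 ×26, L=3 ×43, L=5 ×1
  A^-2: L=2 ×41, L=4 ×15
  A^-4: L=3 ×26, L=5 ×2
  A^-6: L=4 ×8
  A^-8: L=5 ×1
Each group contributes A^e * Σ count * d^(L-1):
Powers of d = -A^2 - A^-2: d^2 = A^4 + 2 + A^-4; d^3 = -A^6 - 3*A^2 - 3*A^-2 - A^-6; d^4 = A^8 + 4*A^4 + 6 + 4*A^-4 + A^-8.
  A^8 * (d^2) = A^12 + 2*A^8 + A^4
  A^6 * (6*d + 2*d^3) = -2*A^12 - 12*A^8 - 12*A^4 - 2
  A^4 * (11 + 16*d^2 + d^4) = A^12 + 20*A^8 + 49*A^4 + 20 + A^-4
  A^2 * (47*d + 9*d^3) = -9*A^8 - 74*A^4 - 74 - 9*A^-4
  A^0 * (26 + 43*d^2 + d^4) = A^8 + 47*A^4 + 118 + 47*A^-4 + A^-8
  A^-2 * (41*d + 15*d^3) = -15*A^4 - 86 - 86*A^-4 - 15*A^-8
  A^-4 * (26*d^2 + 2*d^4) = 2*A^4 + 34 + 64*A^-4 + 34*A^-8 + 2*A^-12
  A^-6 * (8*d^3) = -8 - 24*A^-4 - 24*A^-8 - 8*A^-12
  A^-8 * (d^4) = 1 + 4*A^-4 + 6*A^-8 + 4*A^-12 + A^-16
Summing the groups: <K> = 2*A^8 - 2*A^4 + 3 - 3*A^-4 + 2*A^-8 - 2*A^-12 + A^-16
Normalise by the writhe: (-A^3)^(-w) = (-A^3)^(-4) = A^-12, so f(A) = A^-12 * <K> = 2*A^-4 - 2*A^-8 + 3*A^-12 - 3*A^-16 + 2*A^-20 - 2*A^-24 + A^-28.
Substitute A = t^(-1/4), i.e. A^e → t^(-e/4): V(t) = t^7 - 2*t^6 + 2*t^5 - 3*t^4 + 3*t^3 - 2*t^2 + 2*t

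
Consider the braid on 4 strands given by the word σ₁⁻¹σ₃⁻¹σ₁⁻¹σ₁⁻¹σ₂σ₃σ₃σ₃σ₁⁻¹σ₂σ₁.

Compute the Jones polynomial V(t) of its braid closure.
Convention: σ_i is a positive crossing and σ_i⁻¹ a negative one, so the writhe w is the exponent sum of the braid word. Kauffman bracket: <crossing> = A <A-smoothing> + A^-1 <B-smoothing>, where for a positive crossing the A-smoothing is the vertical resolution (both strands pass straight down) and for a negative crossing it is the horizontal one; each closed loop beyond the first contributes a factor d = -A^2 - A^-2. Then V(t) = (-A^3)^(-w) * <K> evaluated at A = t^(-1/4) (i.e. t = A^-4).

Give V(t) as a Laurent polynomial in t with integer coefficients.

-t^5 + 2*t^4 - 3*t^3 + 4*t^2 - 4*t + 5 - 3*t^-1 + 2*t^-2 - t^-3

Derivation:
The presented braid s1^-1 s3^-1 s1^-1 s1^-1 s2 s3 s3 s3 s1^-1 s2 s1 on 4 strands reduces by inverse Markov moves (closure unchanged at each step):
  Deconjugate: the word is γ·β·γ⁻¹ with γ = s1^-1 (prefix) and γ⁻¹ = s1 (suffix); strip both.
Reduced to β = s3^-1 s1^-1 s1^-1 s2 s3 s3 s3 s1^-1 s2 on 4 strands, 9 crossings.
Compute on β:
Braid: s3^-1 s1^-1 s1^-1 s2 s3 s3 s3 s1^-1 s2 on 4 strands, 9 crossings.
Writhe w = (#positive) - (#negative) = 5 - 4 = 1.
State-sum expansion of <K>. There are 2^9 = 512 states.
For each crossing: s=0 is the vertical smoothing, s=1 horizontal. Crossing k contributes A^(sign_k * (1 - 2*s_k)); loop factor d = -A^2 - A^-2.
Tabulate the states by total A-exponent and number of loops L (A-exp: L × count):
  A^9: L=4 ×1
  A^7: L=3 ×5, L=5 ×4
  A^5: L=2 ×10, L=4 ×23, L=6 ×3
  A^3: L=1 ×8, L=3 ×57, L=5 ×18, L=7 ×1
  A^1: L=2 ×70, L=4 ×50, L=6 ×6
  A^-1: L=1 ×33, L=3 ×75, L=5 ×18
  A^-3: L=2 ×51, L=4 ×32, L=6 ×1
  A^-5: L=3 ×32, L=5 ×4
  A^-7: L=4 ×9
  A^-9: L=5 ×1
Each group contributes A^e * Σ count * d^(L-1):
Powers of d = -A^2 - A^-2: d^2 = A^4 + 2 + A^-4; d^3 = -A^6 - 3*A^2 - 3*A^-2 - A^-6; d^4 = A^8 + 4*A^4 + 6 + 4*A^-4 + A^-8; d^5 = -A^10 - 5*A^6 - 10*A^2 - 10*A^-2 - 5*A^-6 - A^-10; d^6 = A^12 + 6*A^8 + 15*A^4 + 20 + 15*A^-4 + 6*A^-8 + A^-12.
  A^9 * (d^3) = -A^15 - 3*A^11 - 3*A^7 - A^3
  A^7 * (5*d^2 + 4*d^4) = 4*A^15 + 21*A^11 + 34*A^7 + 21*A^3 + 4*A^-1
  A^5 * (10*d + 23*d^3 + 3*d^5) = -3*A^15 - 38*A^11 - 109*A^7 - 109*A^3 - 38*A^-1 - 3*A^-5
  A^3 * (8 + 57*d^2 + 18*d^4 + d^6) = A^15 + 24*A^11 + 144*A^7 + 250*A^3 + 144*A^-1 + 24*A^-5 + A^-9
  A^1 * (70*d + 50*d^3 + 6*d^5) = -6*A^11 - 80*A^7 - 280*A^3 - 280*A^-1 - 80*A^-5 - 6*A^-9
  A^-1 * (33 + 75*d^2 + 18*d^4) = 18*A^7 + 147*A^3 + 291*A^-1 + 147*A^-5 + 18*A^-9
  A^-3 * (51*d + 32*d^3 + d^5) = -A^7 - 37*A^3 - 157*A^-1 - 157*A^-5 - 37*A^-9 - A^-13
  A^-5 * (32*d^2 + 4*d^4) = 4*A^3 + 48*A^-1 + 88*A^-5 + 48*A^-9 + 4*A^-13
  A^-7 * (9*d^3) = -9*A^-1 - 27*A^-5 - 27*A^-9 - 9*A^-13
  A^-9 * (d^4) = A^-1 + 4*A^-5 + 6*A^-9 + 4*A^-13 + A^-17
Summing the groups: <K> = A^15 - 2*A^11 + 3*A^7 - 5*A^3 + 4*A^-1 - 4*A^-5 + 3*A^-9 - 2*A^-13 + A^-17
Normalise by the writhe: (-A^3)^(-w) = (-A^3)^(-1) = -A^-3, so f(A) = -A^-3 * <K> = -A^12 + 2*A^8 - 3*A^4 + 5 - 4*A^-4 + 4*A^-8 - 3*A^-12 + 2*A^-16 - A^-20.
Substitute A = t^(-1/4), i.e. A^e → t^(-e/4): V(t) = -t^5 + 2*t^4 - 3*t^3 + 4*t^2 - 4*t + 5 - 3*t^-1 + 2*t^-2 - t^-3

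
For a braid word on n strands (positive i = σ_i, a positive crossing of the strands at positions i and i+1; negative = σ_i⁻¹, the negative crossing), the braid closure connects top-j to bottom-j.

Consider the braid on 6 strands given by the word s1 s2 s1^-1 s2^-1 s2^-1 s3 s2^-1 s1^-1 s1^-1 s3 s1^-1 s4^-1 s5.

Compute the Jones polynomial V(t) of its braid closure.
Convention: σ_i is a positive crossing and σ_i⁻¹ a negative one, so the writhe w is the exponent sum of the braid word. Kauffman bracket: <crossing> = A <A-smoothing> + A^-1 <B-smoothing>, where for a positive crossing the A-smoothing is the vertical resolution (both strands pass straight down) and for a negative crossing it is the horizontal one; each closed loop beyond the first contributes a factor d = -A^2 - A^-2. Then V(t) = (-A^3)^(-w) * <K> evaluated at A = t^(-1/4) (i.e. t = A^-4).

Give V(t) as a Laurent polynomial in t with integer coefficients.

t - 2 + 4*t^-1 - 5*t^-2 + 6*t^-3 - 5*t^-4 + 4*t^-5 - 3*t^-6 + t^-7

Derivation:
The presented braid s1 s2 s1^-1 s2^-1 s2^-1 s3 s2^-1 s1^-1 s1^-1 s3 s1^-1 s4^-1 s5 on 6 strands reduces by inverse Markov moves (closure unchanged at each step):
  Destabilize: the word has the form β·s5 where s5 occurs only as the final letter (β ∈ B_5); drop it and the last strand → 5 strands.
  Destabilize: the word has the form β·s4^-1 where s4^-1 occurs only as the final letter (β ∈ B_4); drop it and the last strand → 4 strands.
  Deconjugate: the word is γ·β·γ⁻¹ with γ = s1 (prefix) and γ⁻¹ = s1^-1 (suffix); strip both.
Reduced to β = s2 s1^-1 s2^-1 s2^-1 s3 s2^-1 s1^-1 s1^-1 s3 on 4 strands, 9 crossings.
Compute on β:
Braid: s2 s1^-1 s2^-1 s2^-1 s3 s2^-1 s1^-1 s1^-1 s3 on 4 strands, 9 crossings.
Writhe w = (#positive) - (#negative) = 3 - 6 = -3.
Enumerate smoothing states for the bracket polynomial. There are 2^9 = 512 states.
Smooth each crossing (0=||, 1=⌣⌢); contribution A^(Σ sign_k(1-2s_k)) * d^(L-1).
Tabulate the states by total A-exponent and number of loops L (A-exp: L × count):
  A^9: L=6 ×1
  A^7: L=5 ×9
  A^5: L=4 ×35, L=6 ×1
  A^3: L=3 ×73, L=5 ×11
  A^1: L=2 ×82, L=4 ×43, L=6 ×1
  A^-1: L=1 ×40, L=3 ×79, L=5 ×7
  A^-3: L=2 ×63, L=4 ×21
  A^-5: L=1 ×9, L=3 ×26, L=5 ×1
  A^-7: L=2 ×6, L=4 ×3
  A^-9: L=3 ×1
Each group contributes A^e * Σ count * d^(L-1):
Powers of d = -A^2 - A^-2: d^2 = A^4 + 2 + A^-4; d^3 = -A^6 - 3*A^2 - 3*A^-2 - A^-6; d^4 = A^8 + 4*A^4 + 6 + 4*A^-4 + A^-8; d^5 = -A^10 - 5*A^6 - 10*A^2 - 10*A^-2 - 5*A^-6 - A^-10.
  A^9 * (d^5) = -A^19 - 5*A^15 - 10*A^11 - 10*A^7 - 5*A^3 - A^-1
  A^7 * (9*d^4) = 9*A^15 + 36*A^11 + 54*A^7 + 36*A^3 + 9*A^-1
  A^5 * (35*d^3 + d^5) = -A^15 - 40*A^11 - 115*A^7 - 115*A^3 - 40*A^-1 - A^-5
  A^3 * (73*d^2 + 11*d^4) = 11*A^11 + 117*A^7 + 212*A^3 + 117*A^-1 + 11*A^-5
  A^1 * (82*d + 43*d^3 + d^5) = -A^11 - 48*A^7 - 221*A^3 - 221*A^-1 - 48*A^-5 - A^-9
  A^-1 * (40 + 79*d^2 + 7*d^4) = 7*A^7 + 107*A^3 + 240*A^-1 + 107*A^-5 + 7*A^-9
  A^-3 * (63*d + 21*d^3) = -21*A^3 - 126*A^-1 - 126*A^-5 - 21*A^-9
  A^-5 * (9 + 26*d^2 + d^4) = A^3 + 30*A^-1 + 67*A^-5 + 30*A^-9 + A^-13
  A^-7 * (6*d + 3*d^3) = -3*A^-1 - 15*A^-5 - 15*A^-9 - 3*A^-13
  A^-9 * (d^2) = A^-5 + 2*A^-9 + A^-13
Summing the groups: <K> = -A^19 + 3*A^15 - 4*A^11 + 5*A^7 - 6*A^3 + 5*A^-1 - 4*A^-5 + 2*A^-9 - A^-13
Normalise by the writhe: (-A^3)^(-w) = (-A^3)^(3) = -A^9, so f(A) = -A^9 * <K> = A^28 - 3*A^24 + 4*A^20 - 5*A^16 + 6*A^12 - 5*A^8 + 4*A^4 - 2 + A^-4.
Substitute A = t^(-1/4), i.e. A^e → t^(-e/4): V(t) = t - 2 + 4*t^-1 - 5*t^-2 + 6*t^-3 - 5*t^-4 + 4*t^-5 - 3*t^-6 + t^-7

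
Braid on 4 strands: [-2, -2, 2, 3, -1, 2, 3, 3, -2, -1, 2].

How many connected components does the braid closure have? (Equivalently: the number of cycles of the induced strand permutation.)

Track the strand permutation on 4 strands, starting from identity.
  step 1: s2^-1 swaps positions 2,3 -> [1 3 2 4]
  step 2: s2^-1 swaps positions 2,3 -> [1 2 3 4]
  step 3: s2 swaps positions 2,3 -> [1 3 2 4]
  step 4: s3 swaps positions 3,4 -> [1 3 4 2]
  step 5: s1^-1 swaps positions 1,2 -> [3 1 4 2]
  step 6: s2 swaps positions 2,3 -> [3 4 1 2]
  step 7: s3 swaps positions 3,4 -> [3 4 2 1]
  step 8: s3 swaps positions 3,4 -> [3 4 1 2]
  step 9: s2^-1 swaps positions 2,3 -> [3 1 4 2]
  step 10: s1^-1 swaps positions 1,2 -> [1 3 4 2]
  step 11: s2 swaps positions 2,3 -> [1 4 3 2]
Final permutation (position -> original strand): [1 4 3 2]
Closure components = cycle count of this permutation = 3.

Answer: 3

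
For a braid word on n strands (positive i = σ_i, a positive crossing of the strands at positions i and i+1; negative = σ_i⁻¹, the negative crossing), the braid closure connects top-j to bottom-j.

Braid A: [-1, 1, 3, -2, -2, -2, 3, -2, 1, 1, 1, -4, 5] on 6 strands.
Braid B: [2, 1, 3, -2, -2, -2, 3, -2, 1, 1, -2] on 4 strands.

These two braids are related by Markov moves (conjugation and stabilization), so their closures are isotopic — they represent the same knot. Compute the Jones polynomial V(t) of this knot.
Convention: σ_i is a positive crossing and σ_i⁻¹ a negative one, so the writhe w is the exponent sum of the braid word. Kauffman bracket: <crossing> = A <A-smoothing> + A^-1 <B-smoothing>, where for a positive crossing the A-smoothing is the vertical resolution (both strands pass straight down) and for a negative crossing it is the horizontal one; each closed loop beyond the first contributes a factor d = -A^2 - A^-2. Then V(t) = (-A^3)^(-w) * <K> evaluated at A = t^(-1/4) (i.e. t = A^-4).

-t^5 + 2*t^4 - 3*t^3 + 5*t^2 - 5*t + 6 - 5*t^-1 + 3*t^-2 - 2*t^-3 + t^-4

Derivation:
Markov-equivalent braids have isotopic closures, hence identical knot invariants. Strip the Markov moves from each word to reach a common short braid β, then compute V(t) once on β.
Braid A: s1^-1 s1 s3 s2^-1 s2^-1 s2^-1 s3 s2^-1 s1 s1 s1 s4^-1 s5 on 6 strands reduces by inverse Markov moves (closure unchanged at each step):
  Destabilize: the word has the form β·s5 where s5 occurs only as the final letter (β ∈ B_5); drop it and the last strand → 5 strands.
  Destabilize: the word has the form β·s4^-1 where s4^-1 occurs only as the final letter (β ∈ B_4); drop it and the last strand → 4 strands.
  Deconjugate: the word is γ·β·γ⁻¹ with γ = s1^-1 (prefix) and γ⁻¹ = s1 (suffix); strip both.
Reduced to β = s1 s3 s2^-1 s2^-1 s2^-1 s3 s2^-1 s1 s1 on 4 strands, 9 crossings.
Braid B: s2 s1 s3 s2^-1 s2^-1 s2^-1 s3 s2^-1 s1 s1 s2^-1 on 4 strands reduces by inverse Markov moves (closure unchanged at each step):
  Deconjugate: the word is γ·β·γ⁻¹ with γ = s2 (prefix) and γ⁻¹ = s2^-1 (suffix); strip both.
Reduced to β = s1 s3 s2^-1 s2^-1 s2^-1 s3 s2^-1 s1 s1 on 4 strands, 9 crossings.
Both give the same β = s1 s3 s2^-1 s2^-1 s2^-1 s3 s2^-1 s1 s1 on 4 strands, so one state sum suffices:
Braid: s1 s3 s2^-1 s2^-1 s2^-1 s3 s2^-1 s1 s1 on 4 strands, 9 crossings.
Writhe w = (#positive) - (#negative) = 5 - 4 = 1.
State-sum expansion of <K>. There are 2^9 = 512 states.
For each crossing: s=0 is the vertical smoothing, s=1 horizontal. Crossing k contributes A^(sign_k * (1 - 2*s_k)); loop factor d = -A^2 - A^-2.
Tabulate the states by total A-exponent and number of loops L (A-exp: L × count):
  A^9: L=6 ×1
  A^7: L=5 ×9
  A^5: L=4 ×33, L=6 ×3
  A^3: L=3 ×64, L=5 ×19, L=7 ×1
  A^1: L=2 ×68, L=4 ×52, L=6 ×6
  A^-1: L=1 ×33, L=3 ×75, L=5 ×18
  A^-3: L=2 ×51, L=4 ×32, L=6 ×1
  A^-5: L=3 ×32, L=5 ×4
  A^-7: L=4 ×9
  A^-9: L=5 ×1
Each group contributes A^e * Σ count * d^(L-1):
Powers of d = -A^2 - A^-2: d^2 = A^4 + 2 + A^-4; d^3 = -A^6 - 3*A^2 - 3*A^-2 - A^-6; d^4 = A^8 + 4*A^4 + 6 + 4*A^-4 + A^-8; d^5 = -A^10 - 5*A^6 - 10*A^2 - 10*A^-2 - 5*A^-6 - A^-10; d^6 = A^12 + 6*A^8 + 15*A^4 + 20 + 15*A^-4 + 6*A^-8 + A^-12.
  A^9 * (d^5) = -A^19 - 5*A^15 - 10*A^11 - 10*A^7 - 5*A^3 - A^-1
  A^7 * (9*d^4) = 9*A^15 + 36*A^11 + 54*A^7 + 36*A^3 + 9*A^-1
  A^5 * (33*d^3 + 3*d^5) = -3*A^15 - 48*A^11 - 129*A^7 - 129*A^3 - 48*A^-1 - 3*A^-5
  A^3 * (64*d^2 + 19*d^4 + d^6) = A^15 + 25*A^11 + 155*A^7 + 262*A^3 + 155*A^-1 + 25*A^-5 + A^-9
  A^1 * (68*d + 52*d^3 + 6*d^5) = -6*A^11 - 82*A^7 - 284*A^3 - 284*A^-1 - 82*A^-5 - 6*A^-9
  A^-1 * (33 + 75*d^2 + 18*d^4) = 18*A^7 + 147*A^3 + 291*A^-1 + 147*A^-5 + 18*A^-9
  A^-3 * (51*d + 32*d^3 + d^5) = -A^7 - 37*A^3 - 157*A^-1 - 157*A^-5 - 37*A^-9 - A^-13
  A^-5 * (32*d^2 + 4*d^4) = 4*A^3 + 48*A^-1 + 88*A^-5 + 48*A^-9 + 4*A^-13
  A^-7 * (9*d^3) = -9*A^-1 - 27*A^-5 - 27*A^-9 - 9*A^-13
  A^-9 * (d^4) = A^-1 + 4*A^-5 + 6*A^-9 + 4*A^-13 + A^-17
Summing the groups: <K> = -A^19 + 2*A^15 - 3*A^11 + 5*A^7 - 6*A^3 + 5*A^-1 - 5*A^-5 + 3*A^-9 - 2*A^-13 + A^-17
Normalise by the writhe: (-A^3)^(-w) = (-A^3)^(-1) = -A^-3, so f(A) = -A^-3 * <K> = A^16 - 2*A^12 + 3*A^8 - 5*A^4 + 6 - 5*A^-4 + 5*A^-8 - 3*A^-12 + 2*A^-16 - A^-20.
Substitute A = t^(-1/4), i.e. A^e → t^(-e/4): V(t) = -t^5 + 2*t^4 - 3*t^3 + 5*t^2 - 5*t + 6 - 5*t^-1 + 3*t^-2 - 2*t^-3 + t^-4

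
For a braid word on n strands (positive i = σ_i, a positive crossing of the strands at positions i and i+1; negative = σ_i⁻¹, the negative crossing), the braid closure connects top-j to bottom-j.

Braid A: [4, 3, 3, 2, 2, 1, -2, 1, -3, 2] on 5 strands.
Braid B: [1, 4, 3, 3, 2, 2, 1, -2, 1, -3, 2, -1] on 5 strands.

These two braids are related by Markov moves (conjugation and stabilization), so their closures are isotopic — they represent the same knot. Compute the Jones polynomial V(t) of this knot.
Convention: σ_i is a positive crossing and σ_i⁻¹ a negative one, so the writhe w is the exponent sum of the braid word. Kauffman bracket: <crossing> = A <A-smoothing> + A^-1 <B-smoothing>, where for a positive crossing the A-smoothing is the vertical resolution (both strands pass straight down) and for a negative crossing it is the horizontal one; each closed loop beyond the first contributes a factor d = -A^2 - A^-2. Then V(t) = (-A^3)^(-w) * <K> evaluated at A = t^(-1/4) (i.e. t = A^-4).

Markov-equivalent braids have isotopic closures, hence identical knot invariants. Strip the Markov moves from each word to reach a common short braid β, then compute V(t) once on β.
Braid A: s4 s3 s3 s2 s2 s1 s2^-1 s1 s3^-1 s2 on 5 strands has no conjugating prefix/suffix or stabilization to strip; take β = s4 s3 s3 s2 s2 s1 s2^-1 s1 s3^-1 s2.
Braid B: s1 s4 s3 s3 s2 s2 s1 s2^-1 s1 s3^-1 s2 s1^-1 on 5 strands reduces by inverse Markov moves (closure unchanged at each step):
  Deconjugate: the word is γ·β·γ⁻¹ with γ = s1 (prefix) and γ⁻¹ = s1^-1 (suffix); strip both.
Reduced to β = s4 s3 s3 s2 s2 s1 s2^-1 s1 s3^-1 s2 on 5 strands, 10 crossings.
Both give the same β = s4 s3 s3 s2 s2 s1 s2^-1 s1 s3^-1 s2 on 5 strands, so one state sum suffices:
Braid: s4 s3 s3 s2 s2 s1 s2^-1 s1 s3^-1 s2 on 5 strands, 10 crossings.
Writhe w = (#positive) - (#negative) = 8 - 2 = 6.
Enumerate smoothing states for the bracket polynomial. There are 2^10 = 1024 states.
For each crossing: s=0 is the vertical smoothing, s=1 horizontal. Crossing k contributes A^(sign_k * (1 - 2*s_k)); loop factor d = -A^2 - A^-2.
Tabulate the states by total A-exponent and number of loops L (A-exp: L × count):
  A^10: L=3 ×1
  A^8: L=2 ×3, L=4 ×7
  A^6: L=1 ×2, L=3 ×29, L=5 ×14
  A^4: L=2 ×39, L=4 ×72, L=6 ×9
  A^2: L=1 ×17, L=3 ×137, L=5 ×54, L=7 ×2
  A^0: L=2 ×109, L=4 ×128, L=6 ×15
  A^-2: L=1 ×30, L=3 ×132, L=5 ×47, L=7 ×1
  A^-4: L=2 ×49, L=4 ×65, L=6 ×6
  A^-6: L=3 ×31, L=5 ×14
  A^-8: L=4 ×9, L=6 ×1
  A^-10: L=5 ×1
Each group contributes A^e * Σ count * d^(L-1):
Powers of d = -A^2 - A^-2: d^2 = A^4 + 2 + A^-4; d^3 = -A^6 - 3*A^2 - 3*A^-2 - A^-6; d^4 = A^8 + 4*A^4 + 6 + 4*A^-4 + A^-8; d^5 = -A^10 - 5*A^6 - 10*A^2 - 10*A^-2 - 5*A^-6 - A^-10; d^6 = A^12 + 6*A^8 + 15*A^4 + 20 + 15*A^-4 + 6*A^-8 + A^-12.
  A^10 * (d^2) = A^14 + 2*A^10 + A^6
  A^8 * (3*d + 7*d^3) = -7*A^14 - 24*A^10 - 24*A^6 - 7*A^2
  A^6 * (2 + 29*d^2 + 14*d^4) = 14*A^14 + 85*A^10 + 144*A^6 + 85*A^2 + 14*A^-2
  A^4 * (39*d + 72*d^3 + 9*d^5) = -9*A^14 - 117*A^10 - 345*A^6 - 345*A^2 - 117*A^-2 - 9*A^-6
  A^2 * (17 + 137*d^2 + 54*d^4 + 2*d^6) = 2*A^14 + 66*A^10 + 383*A^6 + 655*A^2 + 383*A^-2 + 66*A^-6 + 2*A^-10
  A^0 * (109*d + 128*d^3 + 15*d^5) = -15*A^10 - 203*A^6 - 643*A^2 - 643*A^-2 - 203*A^-6 - 15*A^-10
  A^-2 * (30 + 132*d^2 + 47*d^4 + d^6) = A^10 + 53*A^6 + 335*A^2 + 596*A^-2 + 335*A^-6 + 53*A^-10 + A^-14
  A^-4 * (49*d + 65*d^3 + 6*d^5) = -6*A^6 - 95*A^2 - 304*A^-2 - 304*A^-6 - 95*A^-10 - 6*A^-14
  A^-6 * (31*d^2 + 14*d^4) = 14*A^2 + 87*A^-2 + 146*A^-6 + 87*A^-10 + 14*A^-14
  A^-8 * (9*d^3 + d^5) = -A^2 - 14*A^-2 - 37*A^-6 - 37*A^-10 - 14*A^-14 - A^-18
  A^-10 * (d^4) = A^-2 + 4*A^-6 + 6*A^-10 + 4*A^-14 + A^-18
Summing the groups: <K> = A^14 - 2*A^10 + 3*A^6 - 2*A^2 + 3*A^-2 - 2*A^-6 + A^-10 - A^-14
Normalise by the writhe: (-A^3)^(-w) = (-A^3)^(-6) = A^-18, so f(A) = A^-18 * <K> = A^-4 - 2*A^-8 + 3*A^-12 - 2*A^-16 + 3*A^-20 - 2*A^-24 + A^-28 - A^-32.
Substitute A = t^(-1/4), i.e. A^e → t^(-e/4): V(t) = -t^8 + t^7 - 2*t^6 + 3*t^5 - 2*t^4 + 3*t^3 - 2*t^2 + t

Answer: -t^8 + t^7 - 2*t^6 + 3*t^5 - 2*t^4 + 3*t^3 - 2*t^2 + t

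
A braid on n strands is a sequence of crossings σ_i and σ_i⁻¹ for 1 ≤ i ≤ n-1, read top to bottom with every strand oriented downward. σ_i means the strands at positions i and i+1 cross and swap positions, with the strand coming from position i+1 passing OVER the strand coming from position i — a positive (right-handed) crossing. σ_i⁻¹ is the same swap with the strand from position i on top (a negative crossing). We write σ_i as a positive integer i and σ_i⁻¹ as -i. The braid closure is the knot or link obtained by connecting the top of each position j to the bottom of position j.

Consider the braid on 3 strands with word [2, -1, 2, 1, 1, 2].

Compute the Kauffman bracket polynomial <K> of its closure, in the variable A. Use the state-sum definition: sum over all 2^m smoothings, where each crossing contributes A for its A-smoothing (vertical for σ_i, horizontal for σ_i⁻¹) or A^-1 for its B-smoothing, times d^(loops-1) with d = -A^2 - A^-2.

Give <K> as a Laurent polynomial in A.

Braid: s2 s1^-1 s2 s1 s1 s2 on 3 strands, 6 crossings.
Writhe w = (#positive) - (#negative) = 5 - 1 = 4.
Computing the Kauffman bracket via state sum. There are 2^6 = 64 states.
Smooth each crossing (0=||, 1=⌣⌢); contribution A^(Σ sign_k(1-2s_k)) * d^(L-1).
Tabulate the states by total A-exponent and number of loops L (A-exp: L × count):
  A^6: L=2 ×1
  A^4: L=1 ×3, L=3 ×3
  A^2: L=2 ×14, L=4 ×1
  A^0: L=1 ×10, L=3 ×10
  A^-2: L=2 ×13, L=4 ×2
  A^-4: L=3 ×6
  A^-6: L=4 ×1
Each group contributes A^e * Σ count * d^(L-1):
Powers of d = -A^2 - A^-2: d^2 = A^4 + 2 + A^-4; d^3 = -A^6 - 3*A^2 - 3*A^-2 - A^-6.
  A^6 * (d) = -A^8 - A^4
  A^4 * (3 + 3*d^2) = 3*A^8 + 9*A^4 + 3
  A^2 * (14*d + d^3) = -A^8 - 17*A^4 - 17 - A^-4
  A^0 * (10 + 10*d^2) = 10*A^4 + 30 + 10*A^-4
  A^-2 * (13*d + 2*d^3) = -2*A^4 - 19 - 19*A^-4 - 2*A^-8
  A^-4 * (6*d^2) = 6 + 12*A^-4 + 6*A^-8
  A^-6 * (d^3) = -1 - 3*A^-4 - 3*A^-8 - A^-12
Summing the groups: <K> = A^8 - A^4 + 2 - A^-4 + A^-8 - A^-12

Answer: A^8 - A^4 + 2 - A^-4 + A^-8 - A^-12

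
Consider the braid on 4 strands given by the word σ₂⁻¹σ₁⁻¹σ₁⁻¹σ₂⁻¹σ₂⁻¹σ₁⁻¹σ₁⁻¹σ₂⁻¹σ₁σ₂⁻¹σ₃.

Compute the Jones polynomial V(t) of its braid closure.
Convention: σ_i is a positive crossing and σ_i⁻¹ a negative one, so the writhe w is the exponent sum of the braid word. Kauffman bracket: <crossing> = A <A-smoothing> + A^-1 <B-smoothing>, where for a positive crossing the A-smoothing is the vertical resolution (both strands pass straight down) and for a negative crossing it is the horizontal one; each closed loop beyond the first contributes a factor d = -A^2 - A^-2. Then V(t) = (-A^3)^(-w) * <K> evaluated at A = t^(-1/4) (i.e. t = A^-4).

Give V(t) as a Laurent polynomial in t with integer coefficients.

t^-3 + t^-6 - t^-7 + t^-8 - t^-9 + t^-10 - t^-11

Derivation:
The presented braid s2^-1 s1^-1 s1^-1 s2^-1 s2^-1 s1^-1 s1^-1 s2^-1 s1 s2^-1 s3 on 4 strands reduces by inverse Markov moves (closure unchanged at each step):
  Destabilize: the word has the form β·s3 where s3 occurs only as the final letter (β ∈ B_3); drop it and the last strand → 3 strands.
Reduced to β = s2^-1 s1^-1 s1^-1 s2^-1 s2^-1 s1^-1 s1^-1 s2^-1 s1 s2^-1 on 3 strands, 10 crossings.
Compute on β:
Braid: s2^-1 s1^-1 s1^-1 s2^-1 s2^-1 s1^-1 s1^-1 s2^-1 s1 s2^-1 on 3 strands, 10 crossings.
Writhe w = (#positive) - (#negative) = 1 - 9 = -8.
Computing the Kauffman bracket via state sum. There are 2^10 = 1024 states.
For each crossing: s=0 is the vertical smoothing, s=1 horizontal. Crossing k contributes A^(sign_k * (1 - 2*s_k)); loop factor d = -A^2 - A^-2.
Tabulate the states by total A-exponent and number of loops L (A-exp: L × count):
  A^10: L=6 ×1
  A^8: L=5 ×10
  A^6: L=4 ×41, L=6 ×4
  A^4: L=3 ×86, L=5 ×34
  A^2: L=2 ×92, L=4 ×114, L=6 ×4
  A^0: L=1 ×40, L=3 ×185, L=5 ×27
  A^-2: L=2 ×142, L=4 ×67, L=6 ×1
  A^-4: L=1 ×40, L=3 ×76, L=5 ×4
  A^-6: L=2 ×39, L=4 ×6
  A^-8: L=1 ×5, L=3 ×5
  A^-10: L=2 ×1
Each group contributes A^e * Σ count * d^(L-1):
Powers of d = -A^2 - A^-2: d^2 = A^4 + 2 + A^-4; d^3 = -A^6 - 3*A^2 - 3*A^-2 - A^-6; d^4 = A^8 + 4*A^4 + 6 + 4*A^-4 + A^-8; d^5 = -A^10 - 5*A^6 - 10*A^2 - 10*A^-2 - 5*A^-6 - A^-10.
  A^10 * (d^5) = -A^20 - 5*A^16 - 10*A^12 - 10*A^8 - 5*A^4 - 1
  A^8 * (10*d^4) = 10*A^16 + 40*A^12 + 60*A^8 + 40*A^4 + 10
  A^6 * (41*d^3 + 4*d^5) = -4*A^16 - 61*A^12 - 163*A^8 - 163*A^4 - 61 - 4*A^-4
  A^4 * (86*d^2 + 34*d^4) = 34*A^12 + 222*A^8 + 376*A^4 + 222 + 34*A^-4
  A^2 * (92*d + 114*d^3 + 4*d^5) = -4*A^12 - 134*A^8 - 474*A^4 - 474 - 134*A^-4 - 4*A^-8
  A^0 * (40 + 185*d^2 + 27*d^4) = 27*A^8 + 293*A^4 + 572 + 293*A^-4 + 27*A^-8
  A^-2 * (142*d + 67*d^3 + d^5) = -A^8 - 72*A^4 - 353 - 353*A^-4 - 72*A^-8 - A^-12
  A^-4 * (40 + 76*d^2 + 4*d^4) = 4*A^4 + 92 + 216*A^-4 + 92*A^-8 + 4*A^-12
  A^-6 * (39*d + 6*d^3) = -6 - 57*A^-4 - 57*A^-8 - 6*A^-12
  A^-8 * (5 + 5*d^2) = 5*A^-4 + 15*A^-8 + 5*A^-12
  A^-10 * (d) = -A^-8 - A^-12
Summing the groups: <K> = -A^20 + A^16 - A^12 + A^8 - A^4 + 1 + A^-12
Normalise by the writhe: (-A^3)^(-w) = (-A^3)^(8) = A^24, so f(A) = A^24 * <K> = -A^44 + A^40 - A^36 + A^32 - A^28 + A^24 + A^12.
Substitute A = t^(-1/4), i.e. A^e → t^(-e/4): V(t) = t^-3 + t^-6 - t^-7 + t^-8 - t^-9 + t^-10 - t^-11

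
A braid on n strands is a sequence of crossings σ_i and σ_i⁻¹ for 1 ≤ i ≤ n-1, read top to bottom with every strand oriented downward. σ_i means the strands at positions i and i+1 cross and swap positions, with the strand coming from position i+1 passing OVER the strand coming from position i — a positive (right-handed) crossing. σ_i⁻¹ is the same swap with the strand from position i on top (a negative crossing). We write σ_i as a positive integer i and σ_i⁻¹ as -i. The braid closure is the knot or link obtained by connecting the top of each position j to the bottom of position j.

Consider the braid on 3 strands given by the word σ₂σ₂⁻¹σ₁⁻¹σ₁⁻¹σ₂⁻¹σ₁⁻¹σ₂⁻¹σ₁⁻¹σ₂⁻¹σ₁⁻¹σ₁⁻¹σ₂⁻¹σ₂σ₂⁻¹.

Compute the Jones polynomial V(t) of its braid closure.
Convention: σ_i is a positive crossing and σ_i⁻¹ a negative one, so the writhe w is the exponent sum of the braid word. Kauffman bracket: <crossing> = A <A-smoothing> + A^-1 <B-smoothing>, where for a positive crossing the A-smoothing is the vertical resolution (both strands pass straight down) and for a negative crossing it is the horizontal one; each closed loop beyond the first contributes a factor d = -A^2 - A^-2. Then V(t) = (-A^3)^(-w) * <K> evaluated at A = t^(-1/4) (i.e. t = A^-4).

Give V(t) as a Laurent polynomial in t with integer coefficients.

t^-4 + t^-6 - t^-10

Derivation:
The presented braid s2 s2^-1 s1^-1 s1^-1 s2^-1 s1^-1 s2^-1 s1^-1 s2^-1 s1^-1 s1^-1 s2^-1 s2 s2^-1 on 3 strands reduces by inverse Markov moves (closure unchanged at each step):
  Deconjugate: the word is γ·β·γ⁻¹ with γ = s2 s2^-1 (prefix) and γ⁻¹ = s2 s2^-1 (suffix); strip both.
Reduced to β = s1^-1 s1^-1 s2^-1 s1^-1 s2^-1 s1^-1 s2^-1 s1^-1 s1^-1 s2^-1 on 3 strands, 10 crossings.
Compute on β:
Braid: s1^-1 s1^-1 s2^-1 s1^-1 s2^-1 s1^-1 s2^-1 s1^-1 s1^-1 s2^-1 on 3 strands, 10 crossings.
Writhe w = (#positive) - (#negative) = 0 - 10 = -10.
Computing the Kauffman bracket via state sum. There are 2^10 = 1024 states.
Smooth each crossing (0=||, 1=⌣⌢); contribution A^(Σ sign_k(1-2s_k)) * d^(L-1).
Tabulate the states by total A-exponent and number of loops L (A-exp: L × count):
  A^10: L=3 ×1
  A^8: L=2 ×4, L=4 ×6
  A^6: L=1 ×4, L=3 ×30, L=5 ×11
  A^4: L=2 ×48, L=4 ×65, L=6 ×7
  A^2: L=1 ×24, L=3 ×140, L=5 ×45, L=7 ×1
  A^0: L=2 ×129, L=4 ×117, L=6 ×6
  A^-2: L=1 ×43, L=3 ×151, L=5 ×16
  A^-4: L=2 ×96, L=4 ×24
  A^-6: L=1 ×24, L=3 ×21
  A^-8: L=2 ×10
  A^-10: L=3 ×1
Each group contributes A^e * Σ count * d^(L-1):
Powers of d = -A^2 - A^-2: d^2 = A^4 + 2 + A^-4; d^3 = -A^6 - 3*A^2 - 3*A^-2 - A^-6; d^4 = A^8 + 4*A^4 + 6 + 4*A^-4 + A^-8; d^5 = -A^10 - 5*A^6 - 10*A^2 - 10*A^-2 - 5*A^-6 - A^-10; d^6 = A^12 + 6*A^8 + 15*A^4 + 20 + 15*A^-4 + 6*A^-8 + A^-12.
  A^10 * (d^2) = A^14 + 2*A^10 + A^6
  A^8 * (4*d + 6*d^3) = -6*A^14 - 22*A^10 - 22*A^6 - 6*A^2
  A^6 * (4 + 30*d^2 + 11*d^4) = 11*A^14 + 74*A^10 + 130*A^6 + 74*A^2 + 11*A^-2
  A^4 * (48*d + 65*d^3 + 7*d^5) = -7*A^14 - 100*A^10 - 313*A^6 - 313*A^2 - 100*A^-2 - 7*A^-6
  A^2 * (24 + 140*d^2 + 45*d^4 + d^6) = A^14 + 51*A^10 + 335*A^6 + 594*A^2 + 335*A^-2 + 51*A^-6 + A^-10
  A^0 * (129*d + 117*d^3 + 6*d^5) = -6*A^10 - 147*A^6 - 540*A^2 - 540*A^-2 - 147*A^-6 - 6*A^-10
  A^-2 * (43 + 151*d^2 + 16*d^4) = 16*A^6 + 215*A^2 + 441*A^-2 + 215*A^-6 + 16*A^-10
  A^-4 * (96*d + 24*d^3) = -24*A^2 - 168*A^-2 - 168*A^-6 - 24*A^-10
  A^-6 * (24 + 21*d^2) = 21*A^-2 + 66*A^-6 + 21*A^-10
  A^-8 * (10*d) = -10*A^-6 - 10*A^-10
  A^-10 * (d^2) = A^-6 + 2*A^-10 + A^-14
Summing the groups: <K> = -A^10 + A^-6 + A^-14
Normalise by the writhe: (-A^3)^(-w) = (-A^3)^(10) = A^30, so f(A) = A^30 * <K> = -A^40 + A^24 + A^16.
Substitute A = t^(-1/4), i.e. A^e → t^(-e/4): V(t) = t^-4 + t^-6 - t^-10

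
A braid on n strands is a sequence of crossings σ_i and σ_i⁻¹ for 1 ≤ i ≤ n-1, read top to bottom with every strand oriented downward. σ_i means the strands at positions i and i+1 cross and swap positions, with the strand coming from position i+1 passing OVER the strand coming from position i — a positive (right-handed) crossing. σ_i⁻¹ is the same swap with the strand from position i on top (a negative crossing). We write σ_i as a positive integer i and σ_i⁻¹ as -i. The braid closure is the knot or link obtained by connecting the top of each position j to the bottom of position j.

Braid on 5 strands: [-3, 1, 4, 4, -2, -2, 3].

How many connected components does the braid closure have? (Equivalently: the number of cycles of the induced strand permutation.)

4

Derivation:
Track the strand permutation on 5 strands, starting from identity.
  step 1: s3^-1 swaps positions 3,4 -> [1 2 4 3 5]
  step 2: s1 swaps positions 1,2 -> [2 1 4 3 5]
  step 3: s4 swaps positions 4,5 -> [2 1 4 5 3]
  step 4: s4 swaps positions 4,5 -> [2 1 4 3 5]
  step 5: s2^-1 swaps positions 2,3 -> [2 4 1 3 5]
  step 6: s2^-1 swaps positions 2,3 -> [2 1 4 3 5]
  step 7: s3 swaps positions 3,4 -> [2 1 3 4 5]
Final permutation (position -> original strand): [2 1 3 4 5]
Closure components = cycle count of this permutation = 4.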